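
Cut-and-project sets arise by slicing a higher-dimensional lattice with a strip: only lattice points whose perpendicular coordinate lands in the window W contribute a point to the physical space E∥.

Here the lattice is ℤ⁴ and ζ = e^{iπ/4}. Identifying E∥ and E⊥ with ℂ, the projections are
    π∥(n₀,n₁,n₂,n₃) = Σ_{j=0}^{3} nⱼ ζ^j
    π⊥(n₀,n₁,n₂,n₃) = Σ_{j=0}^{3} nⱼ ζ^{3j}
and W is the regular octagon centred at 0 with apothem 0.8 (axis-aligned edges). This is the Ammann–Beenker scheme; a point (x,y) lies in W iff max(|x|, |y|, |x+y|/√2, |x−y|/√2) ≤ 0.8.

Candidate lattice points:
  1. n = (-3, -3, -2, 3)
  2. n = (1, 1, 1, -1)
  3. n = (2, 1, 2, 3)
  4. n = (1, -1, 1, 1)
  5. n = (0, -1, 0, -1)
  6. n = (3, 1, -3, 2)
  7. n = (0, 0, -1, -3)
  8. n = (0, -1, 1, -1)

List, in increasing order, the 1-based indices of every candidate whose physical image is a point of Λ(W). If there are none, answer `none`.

Internal map: ζ^{3j} for j=0..3 gives (1,0), (−√2/2,√2/2), (0,−1), (√2/2,√2/2).
candidate 1: n = (-3, -3, -2, 3) → π⊥ ≈ (+1.242641, +2.000000); max(|x|,|y|,|x±y|/√2) = 2.292893 > 0.8 ⇒ ∉ W
candidate 2: n = (1, 1, 1, -1) → π⊥ ≈ (-0.414214, -1.000000); max(|x|,|y|,|x±y|/√2) = 1.000000 > 0.8 ⇒ ∉ W
candidate 3: n = (2, 1, 2, 3) → π⊥ ≈ (+3.414214, +0.828427); max(|x|,|y|,|x±y|/√2) = 3.414214 > 0.8 ⇒ ∉ W
candidate 4: n = (1, -1, 1, 1) → π⊥ ≈ (+2.414214, -1.000000); max(|x|,|y|,|x±y|/√2) = 2.414214 > 0.8 ⇒ ∉ W
candidate 5: n = (0, -1, 0, -1) → π⊥ ≈ (+0.000000, -1.414214); max(|x|,|y|,|x±y|/√2) = 1.414214 > 0.8 ⇒ ∉ W
candidate 6: n = (3, 1, -3, 2) → π⊥ ≈ (+3.707107, +5.121320); max(|x|,|y|,|x±y|/√2) = 6.242641 > 0.8 ⇒ ∉ W
candidate 7: n = (0, 0, -1, -3) → π⊥ ≈ (-2.121320, -1.121320); max(|x|,|y|,|x±y|/√2) = 2.292893 > 0.8 ⇒ ∉ W
candidate 8: n = (0, -1, 1, -1) → π⊥ ≈ (+0.000000, -2.414214); max(|x|,|y|,|x±y|/√2) = 2.414214 > 0.8 ⇒ ∉ W

none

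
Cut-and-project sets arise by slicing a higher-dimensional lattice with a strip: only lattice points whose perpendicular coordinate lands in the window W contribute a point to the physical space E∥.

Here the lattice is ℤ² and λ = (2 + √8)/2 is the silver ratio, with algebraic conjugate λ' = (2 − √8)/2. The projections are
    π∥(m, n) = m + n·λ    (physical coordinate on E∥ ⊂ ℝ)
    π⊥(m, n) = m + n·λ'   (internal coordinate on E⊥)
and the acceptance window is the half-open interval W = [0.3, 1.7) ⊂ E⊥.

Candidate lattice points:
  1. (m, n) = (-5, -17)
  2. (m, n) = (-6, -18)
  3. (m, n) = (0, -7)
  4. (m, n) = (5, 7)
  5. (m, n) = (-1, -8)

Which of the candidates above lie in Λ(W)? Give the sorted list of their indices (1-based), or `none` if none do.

Compute λ' = (2−√8)/2 = -0.41421, so π⊥(m,n) = m -0.41421·n.
#1 (-5,-17): internal coord -5 + (-17)·λ' = +2.04163; +2.04163 ∉ [0.3, 1.7) → out
#2 (-6,-18): internal coord -6 + (-18)·λ' = +1.45584; +1.45584 ∈ [0.3, 1.7) → IN Λ
#3 (0,-7): internal coord 0 + (-7)·λ' = +2.89949; +2.89949 ∉ [0.3, 1.7) → out
#4 (5,7): internal coord 5 + (7)·λ' = +2.10051; +2.10051 ∉ [0.3, 1.7) → out
#5 (-1,-8): internal coord -1 + (-8)·λ' = +2.31371; +2.31371 ∉ [0.3, 1.7) → out

2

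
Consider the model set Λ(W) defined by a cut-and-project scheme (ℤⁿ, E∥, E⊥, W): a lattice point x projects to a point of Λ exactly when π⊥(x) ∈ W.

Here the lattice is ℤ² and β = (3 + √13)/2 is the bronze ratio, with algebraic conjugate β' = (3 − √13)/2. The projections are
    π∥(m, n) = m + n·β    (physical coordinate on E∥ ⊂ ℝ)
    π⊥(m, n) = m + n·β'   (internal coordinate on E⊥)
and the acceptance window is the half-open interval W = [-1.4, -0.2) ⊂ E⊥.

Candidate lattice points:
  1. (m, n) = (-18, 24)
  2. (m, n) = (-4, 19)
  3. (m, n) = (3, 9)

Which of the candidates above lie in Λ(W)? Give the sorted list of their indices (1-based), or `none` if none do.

none

Compute β' = (3−√13)/2 = -0.302776, so π⊥(m,n) = m -0.302776·n.
candidate 1: (m,n)=(-18,24) → π∥ = -18+24·β ≈ 61.266615, π⊥ = -18+24·β' ≈ -25.266615 ∉ [-1.4, -0.2) ⇒ out
candidate 2: (m,n)=(-4,19) → π∥ = -4+19·β ≈ 58.752737, π⊥ = -4+19·β' ≈ -9.752737 ∉ [-1.4, -0.2) ⇒ out
candidate 3: (m,n)=(3,9) → π∥ = 3+9·β ≈ 32.724981, π⊥ = 3+9·β' ≈ 0.275019 ∉ [-1.4, -0.2) ⇒ out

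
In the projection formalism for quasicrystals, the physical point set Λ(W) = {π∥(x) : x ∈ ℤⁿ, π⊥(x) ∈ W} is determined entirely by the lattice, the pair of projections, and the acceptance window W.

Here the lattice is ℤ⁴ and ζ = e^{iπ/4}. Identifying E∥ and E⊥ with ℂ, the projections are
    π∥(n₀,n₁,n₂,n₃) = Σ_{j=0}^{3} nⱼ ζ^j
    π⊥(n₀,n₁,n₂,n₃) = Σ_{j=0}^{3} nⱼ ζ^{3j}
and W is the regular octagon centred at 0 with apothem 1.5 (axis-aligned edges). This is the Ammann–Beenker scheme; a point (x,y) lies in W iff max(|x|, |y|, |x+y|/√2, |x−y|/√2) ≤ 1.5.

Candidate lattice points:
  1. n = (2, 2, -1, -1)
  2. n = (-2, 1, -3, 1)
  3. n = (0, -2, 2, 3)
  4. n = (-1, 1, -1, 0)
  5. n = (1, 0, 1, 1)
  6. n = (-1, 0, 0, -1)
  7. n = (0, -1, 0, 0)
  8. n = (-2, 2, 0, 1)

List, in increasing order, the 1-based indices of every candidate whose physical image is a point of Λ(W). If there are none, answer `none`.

7

π⊥(n) = n₀ + n₁ζ³ + n₂ζ⁶ + n₃ζ⁹ where ζ = e^{iπ/4}.
candidate 1: n = (2, 2, -1, -1) → π⊥ ≈ (-0.12132, +1.70711); max(|x|,|y|,|x±y|/√2) = 1.70711 > 1.5 ⇒ ∉ W
candidate 2: n = (-2, 1, -3, 1) → π⊥ ≈ (-2.00000, +4.41421); max(|x|,|y|,|x±y|/√2) = 4.53553 > 1.5 ⇒ ∉ W
candidate 3: n = (0, -2, 2, 3) → π⊥ ≈ (+3.53553, -1.29289); max(|x|,|y|,|x±y|/√2) = 3.53553 > 1.5 ⇒ ∉ W
candidate 4: n = (-1, 1, -1, 0) → π⊥ ≈ (-1.70711, +1.70711); max(|x|,|y|,|x±y|/√2) = 2.41421 > 1.5 ⇒ ∉ W
candidate 5: n = (1, 0, 1, 1) → π⊥ ≈ (+1.70711, -0.29289); max(|x|,|y|,|x±y|/√2) = 1.70711 > 1.5 ⇒ ∉ W
candidate 6: n = (-1, 0, 0, -1) → π⊥ ≈ (-1.70711, -0.70711); max(|x|,|y|,|x±y|/√2) = 1.70711 > 1.5 ⇒ ∉ W
candidate 7: n = (0, -1, 0, 0) → π⊥ ≈ (+0.70711, -0.70711); max(|x|,|y|,|x±y|/√2) = 1.00000 ≤ 1.5 ⇒ ∈ W
candidate 8: n = (-2, 2, 0, 1) → π⊥ ≈ (-2.70711, +2.12132); max(|x|,|y|,|x±y|/√2) = 3.41421 > 1.5 ⇒ ∉ W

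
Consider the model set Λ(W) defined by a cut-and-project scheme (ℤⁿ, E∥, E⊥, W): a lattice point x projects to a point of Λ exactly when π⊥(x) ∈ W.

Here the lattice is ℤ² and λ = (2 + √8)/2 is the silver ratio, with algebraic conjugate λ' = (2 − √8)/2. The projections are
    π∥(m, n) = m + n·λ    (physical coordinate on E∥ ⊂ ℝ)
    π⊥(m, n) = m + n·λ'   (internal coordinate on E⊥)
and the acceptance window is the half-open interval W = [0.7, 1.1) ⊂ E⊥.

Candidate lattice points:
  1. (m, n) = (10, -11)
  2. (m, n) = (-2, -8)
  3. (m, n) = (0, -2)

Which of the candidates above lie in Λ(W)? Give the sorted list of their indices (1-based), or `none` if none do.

Numerically λ ≈ 2.41421 and λ' = −1/λ ≈ -0.41421.
[1] lift (10,-11): star map gives 14.55635; window check 0.7 ≤ 14.55635 < 1.1 is false → out
[2] lift (-2,-8): star map gives 1.31371; window check 0.7 ≤ 1.31371 < 1.1 is false → out
[3] lift (0,-2): star map gives 0.82843; window check 0.7 ≤ 0.82843 < 1.1 is true → IN Λ

3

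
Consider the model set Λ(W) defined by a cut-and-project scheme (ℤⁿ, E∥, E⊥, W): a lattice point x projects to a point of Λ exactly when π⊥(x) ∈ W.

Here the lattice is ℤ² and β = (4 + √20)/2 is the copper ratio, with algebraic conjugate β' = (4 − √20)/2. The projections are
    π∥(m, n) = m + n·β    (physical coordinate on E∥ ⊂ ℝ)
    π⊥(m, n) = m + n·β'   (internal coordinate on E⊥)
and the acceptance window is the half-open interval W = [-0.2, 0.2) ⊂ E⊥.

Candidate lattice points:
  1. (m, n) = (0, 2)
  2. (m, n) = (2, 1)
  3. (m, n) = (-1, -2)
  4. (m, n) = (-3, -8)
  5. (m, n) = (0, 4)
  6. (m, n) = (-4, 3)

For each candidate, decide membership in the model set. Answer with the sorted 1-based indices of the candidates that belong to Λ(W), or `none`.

Numerically β ≈ 4.2361 and β' = −1/β ≈ -0.2361.
candidate 1: (m,n)=(0,2) → π∥ = 0+2·β ≈ 8.4721, π⊥ = 0+2·β' ≈ -0.4721 ∉ [-0.2, 0.2) ⇒ out
candidate 2: (m,n)=(2,1) → π∥ = 2+1·β ≈ 6.2361, π⊥ = 2+1·β' ≈ 1.7639 ∉ [-0.2, 0.2) ⇒ out
candidate 3: (m,n)=(-1,-2) → π∥ = -1-2·β ≈ -9.4721, π⊥ = -1-2·β' ≈ -0.5279 ∉ [-0.2, 0.2) ⇒ out
candidate 4: (m,n)=(-3,-8) → π∥ = -3-8·β ≈ -36.8885, π⊥ = -3-8·β' ≈ -1.1115 ∉ [-0.2, 0.2) ⇒ out
candidate 5: (m,n)=(0,4) → π∥ = 0+4·β ≈ 16.9443, π⊥ = 0+4·β' ≈ -0.9443 ∉ [-0.2, 0.2) ⇒ out
candidate 6: (m,n)=(-4,3) → π∥ = -4+3·β ≈ 8.7082, π⊥ = -4+3·β' ≈ -4.7082 ∉ [-0.2, 0.2) ⇒ out

none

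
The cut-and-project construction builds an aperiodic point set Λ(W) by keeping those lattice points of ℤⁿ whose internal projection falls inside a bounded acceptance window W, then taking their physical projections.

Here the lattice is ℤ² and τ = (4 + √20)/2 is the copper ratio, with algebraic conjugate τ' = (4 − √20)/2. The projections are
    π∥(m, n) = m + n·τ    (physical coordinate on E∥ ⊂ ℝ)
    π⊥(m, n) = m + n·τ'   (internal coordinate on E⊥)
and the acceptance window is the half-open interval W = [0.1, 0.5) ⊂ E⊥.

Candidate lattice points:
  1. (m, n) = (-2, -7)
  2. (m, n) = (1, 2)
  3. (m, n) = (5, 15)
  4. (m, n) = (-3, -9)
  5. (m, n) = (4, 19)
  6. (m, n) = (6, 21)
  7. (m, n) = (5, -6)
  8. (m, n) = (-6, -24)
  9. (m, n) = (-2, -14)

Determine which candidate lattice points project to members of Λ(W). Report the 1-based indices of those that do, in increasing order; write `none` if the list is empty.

Numerically τ ≈ 4.23607 and τ' = −1/τ ≈ -0.23607.
[1] lift (-2,-7): star map gives -0.34752; window check 0.1 ≤ -0.34752 < 0.5 is false → out
[2] lift (1,2): star map gives 0.52786; window check 0.1 ≤ 0.52786 < 0.5 is false → out
[3] lift (5,15): star map gives 1.45898; window check 0.1 ≤ 1.45898 < 0.5 is false → out
[4] lift (-3,-9): star map gives -0.87539; window check 0.1 ≤ -0.87539 < 0.5 is false → out
[5] lift (4,19): star map gives -0.48529; window check 0.1 ≤ -0.48529 < 0.5 is false → out
[6] lift (6,21): star map gives 1.04257; window check 0.1 ≤ 1.04257 < 0.5 is false → out
[7] lift (5,-6): star map gives 6.41641; window check 0.1 ≤ 6.41641 < 0.5 is false → out
[8] lift (-6,-24): star map gives -0.33437; window check 0.1 ≤ -0.33437 < 0.5 is false → out
[9] lift (-2,-14): star map gives 1.30495; window check 0.1 ≤ 1.30495 < 0.5 is false → out

none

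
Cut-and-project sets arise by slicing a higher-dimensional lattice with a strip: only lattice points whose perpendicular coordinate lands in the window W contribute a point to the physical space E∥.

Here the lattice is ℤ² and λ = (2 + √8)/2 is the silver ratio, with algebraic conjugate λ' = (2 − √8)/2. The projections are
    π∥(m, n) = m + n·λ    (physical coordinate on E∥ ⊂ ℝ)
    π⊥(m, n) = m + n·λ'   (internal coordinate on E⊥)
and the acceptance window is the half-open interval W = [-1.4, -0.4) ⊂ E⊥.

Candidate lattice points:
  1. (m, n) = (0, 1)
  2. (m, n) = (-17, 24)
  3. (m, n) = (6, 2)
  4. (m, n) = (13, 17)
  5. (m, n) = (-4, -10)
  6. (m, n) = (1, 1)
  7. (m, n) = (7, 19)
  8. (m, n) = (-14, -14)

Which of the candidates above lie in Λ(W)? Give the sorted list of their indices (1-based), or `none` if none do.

λ' = (2−√8)/2 ≈ -0.41421.
#1 (0,1): internal coord 0 + (1)·λ' = -0.41421; -0.41421 ∈ [-1.4, -0.4) → IN Λ
#2 (-17,24): internal coord -17 + (24)·λ' = -26.94113; -26.94113 ∉ [-1.4, -0.4) → out
#3 (6,2): internal coord 6 + (2)·λ' = +5.17157; +5.17157 ∉ [-1.4, -0.4) → out
#4 (13,17): internal coord 13 + (17)·λ' = +5.95837; +5.95837 ∉ [-1.4, -0.4) → out
#5 (-4,-10): internal coord -4 + (-10)·λ' = +0.14214; +0.14214 ∉ [-1.4, -0.4) → out
#6 (1,1): internal coord 1 + (1)·λ' = +0.58579; +0.58579 ∉ [-1.4, -0.4) → out
#7 (7,19): internal coord 7 + (19)·λ' = -0.87006; -0.87006 ∈ [-1.4, -0.4) → IN Λ
#8 (-14,-14): internal coord -14 + (-14)·λ' = -8.20101; -8.20101 ∉ [-1.4, -0.4) → out

1, 7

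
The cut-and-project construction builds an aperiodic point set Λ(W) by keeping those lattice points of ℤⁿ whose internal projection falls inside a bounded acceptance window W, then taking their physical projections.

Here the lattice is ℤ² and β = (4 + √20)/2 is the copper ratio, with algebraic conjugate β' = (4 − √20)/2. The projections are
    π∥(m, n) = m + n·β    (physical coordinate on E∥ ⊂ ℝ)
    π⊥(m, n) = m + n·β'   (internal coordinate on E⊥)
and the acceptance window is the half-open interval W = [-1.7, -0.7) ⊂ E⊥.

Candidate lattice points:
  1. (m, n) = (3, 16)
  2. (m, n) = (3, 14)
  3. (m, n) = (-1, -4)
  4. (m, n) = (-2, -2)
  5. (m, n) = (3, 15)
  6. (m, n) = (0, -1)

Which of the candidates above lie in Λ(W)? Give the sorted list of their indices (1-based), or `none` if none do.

1, 4

Compute β' = (4−√20)/2 = -0.2361, so π⊥(m,n) = m -0.2361·n.
#1 (3,16): internal coord 3 + (16)·β' = -0.7771; -0.7771 ∈ [-1.7, -0.7) → IN Λ
#2 (3,14): internal coord 3 + (14)·β' = -0.3050; -0.3050 ∉ [-1.7, -0.7) → out
#3 (-1,-4): internal coord -1 + (-4)·β' = -0.0557; -0.0557 ∉ [-1.7, -0.7) → out
#4 (-2,-2): internal coord -2 + (-2)·β' = -1.5279; -1.5279 ∈ [-1.7, -0.7) → IN Λ
#5 (3,15): internal coord 3 + (15)·β' = -0.5410; -0.5410 ∉ [-1.7, -0.7) → out
#6 (0,-1): internal coord 0 + (-1)·β' = +0.2361; +0.2361 ∉ [-1.7, -0.7) → out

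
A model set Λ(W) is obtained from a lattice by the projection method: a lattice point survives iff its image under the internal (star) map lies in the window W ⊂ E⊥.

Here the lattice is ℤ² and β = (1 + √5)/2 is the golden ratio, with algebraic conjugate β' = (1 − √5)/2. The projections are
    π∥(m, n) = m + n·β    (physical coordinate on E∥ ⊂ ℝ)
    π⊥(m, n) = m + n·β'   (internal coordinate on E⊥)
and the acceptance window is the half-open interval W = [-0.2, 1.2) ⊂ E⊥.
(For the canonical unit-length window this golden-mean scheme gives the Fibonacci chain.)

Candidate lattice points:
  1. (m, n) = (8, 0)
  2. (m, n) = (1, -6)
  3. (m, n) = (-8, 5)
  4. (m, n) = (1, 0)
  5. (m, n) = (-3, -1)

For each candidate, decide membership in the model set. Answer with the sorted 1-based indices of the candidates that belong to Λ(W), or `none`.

Numerically β ≈ 1.6180 and β' = −1/β ≈ -0.6180.
candidate 1: (m,n)=(8,0) → π∥ = 8+0·β ≈ 8.0000, π⊥ = 8+0·β' ≈ 8.0000 ∉ [-0.2, 1.2) ⇒ out
candidate 2: (m,n)=(1,-6) → π∥ = 1-6·β ≈ -8.7082, π⊥ = 1-6·β' ≈ 4.7082 ∉ [-0.2, 1.2) ⇒ out
candidate 3: (m,n)=(-8,5) → π∥ = -8+5·β ≈ 0.0902, π⊥ = -8+5·β' ≈ -11.0902 ∉ [-0.2, 1.2) ⇒ out
candidate 4: (m,n)=(1,0) → π∥ = 1+0·β ≈ 1.0000, π⊥ = 1+0·β' ≈ 1.0000 ∈ [-0.2, 1.2) ⇒ IN Λ
candidate 5: (m,n)=(-3,-1) → π∥ = -3-1·β ≈ -4.6180, π⊥ = -3-1·β' ≈ -2.3820 ∉ [-0.2, 1.2) ⇒ out

4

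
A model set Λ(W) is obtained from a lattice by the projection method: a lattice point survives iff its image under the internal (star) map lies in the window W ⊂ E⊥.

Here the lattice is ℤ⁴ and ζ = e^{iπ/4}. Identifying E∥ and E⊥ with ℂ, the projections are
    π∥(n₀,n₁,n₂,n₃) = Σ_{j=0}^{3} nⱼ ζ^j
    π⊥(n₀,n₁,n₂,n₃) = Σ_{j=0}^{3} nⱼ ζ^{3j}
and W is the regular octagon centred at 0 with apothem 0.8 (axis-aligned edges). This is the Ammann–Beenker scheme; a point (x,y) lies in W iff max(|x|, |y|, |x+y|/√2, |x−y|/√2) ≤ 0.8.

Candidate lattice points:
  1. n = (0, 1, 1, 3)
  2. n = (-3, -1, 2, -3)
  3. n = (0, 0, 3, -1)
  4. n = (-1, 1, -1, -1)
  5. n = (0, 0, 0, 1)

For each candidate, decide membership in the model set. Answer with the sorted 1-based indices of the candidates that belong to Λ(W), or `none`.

With ζ = e^{iπ/4} the internal vectors are ζ^0,ζ^3,ζ^6,ζ^9.
#1 (0, 1, 1, 3): internal (1.414214, 1.828427); octagon support 2.292893 vs apothem 0.8 → ∉ W
#2 (-3, -1, 2, -3): internal (-4.414214, -4.828427); octagon support 6.535534 vs apothem 0.8 → ∉ W
#3 (0, 0, 3, -1): internal (-0.707107, -3.707107); octagon support 3.707107 vs apothem 0.8 → ∉ W
#4 (-1, 1, -1, -1): internal (-2.414214, 1.000000); octagon support 2.414214 vs apothem 0.8 → ∉ W
#5 (0, 0, 0, 1): internal (0.707107, 0.707107); octagon support 1.000000 vs apothem 0.8 → ∉ W

none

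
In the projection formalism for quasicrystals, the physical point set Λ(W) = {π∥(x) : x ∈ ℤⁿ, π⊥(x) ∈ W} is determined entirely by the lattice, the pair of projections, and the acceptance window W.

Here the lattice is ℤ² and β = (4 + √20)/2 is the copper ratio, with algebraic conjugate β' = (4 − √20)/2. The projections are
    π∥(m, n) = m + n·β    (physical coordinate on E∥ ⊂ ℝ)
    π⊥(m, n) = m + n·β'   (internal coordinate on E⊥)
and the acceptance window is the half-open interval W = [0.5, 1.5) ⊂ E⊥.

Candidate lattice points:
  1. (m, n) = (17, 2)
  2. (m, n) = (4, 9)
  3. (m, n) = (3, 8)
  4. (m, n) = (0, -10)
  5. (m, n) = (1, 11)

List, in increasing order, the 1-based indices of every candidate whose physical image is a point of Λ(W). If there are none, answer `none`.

β' = (4−√20)/2 ≈ -0.23607.
[1] lift (17,2): star map gives 16.52786; window check 0.5 ≤ 16.52786 < 1.5 is false → out
[2] lift (4,9): star map gives 1.87539; window check 0.5 ≤ 1.87539 < 1.5 is false → out
[3] lift (3,8): star map gives 1.11146; window check 0.5 ≤ 1.11146 < 1.5 is true → IN Λ
[4] lift (0,-10): star map gives 2.36068; window check 0.5 ≤ 2.36068 < 1.5 is false → out
[5] lift (1,11): star map gives -1.59675; window check 0.5 ≤ -1.59675 < 1.5 is false → out

3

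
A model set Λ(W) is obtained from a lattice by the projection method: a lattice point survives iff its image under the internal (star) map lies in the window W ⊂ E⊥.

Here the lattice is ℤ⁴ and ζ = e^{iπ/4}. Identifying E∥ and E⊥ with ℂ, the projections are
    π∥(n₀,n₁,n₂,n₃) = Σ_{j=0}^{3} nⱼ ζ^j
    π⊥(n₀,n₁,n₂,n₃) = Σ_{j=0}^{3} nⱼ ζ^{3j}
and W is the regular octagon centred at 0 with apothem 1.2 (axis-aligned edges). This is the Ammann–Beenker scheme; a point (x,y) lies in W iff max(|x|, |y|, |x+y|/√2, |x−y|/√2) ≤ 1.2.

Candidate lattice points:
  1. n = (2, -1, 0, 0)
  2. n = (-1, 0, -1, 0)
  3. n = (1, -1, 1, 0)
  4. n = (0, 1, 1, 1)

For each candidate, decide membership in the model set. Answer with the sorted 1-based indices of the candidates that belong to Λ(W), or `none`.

4

π⊥(n) = n₀ + n₁ζ³ + n₂ζ⁶ + n₃ζ⁹ where ζ = e^{iπ/4}.
candidate 1: n = (2, -1, 0, 0) → π⊥ ≈ (+2.7071, -0.7071); max(|x|,|y|,|x±y|/√2) = 2.7071 > 1.2 ⇒ ∉ W
candidate 2: n = (-1, 0, -1, 0) → π⊥ ≈ (-1.0000, +1.0000); max(|x|,|y|,|x±y|/√2) = 1.4142 > 1.2 ⇒ ∉ W
candidate 3: n = (1, -1, 1, 0) → π⊥ ≈ (+1.7071, -1.7071); max(|x|,|y|,|x±y|/√2) = 2.4142 > 1.2 ⇒ ∉ W
candidate 4: n = (0, 1, 1, 1) → π⊥ ≈ (+0.0000, +0.4142); max(|x|,|y|,|x±y|/√2) = 0.4142 ≤ 1.2 ⇒ ∈ W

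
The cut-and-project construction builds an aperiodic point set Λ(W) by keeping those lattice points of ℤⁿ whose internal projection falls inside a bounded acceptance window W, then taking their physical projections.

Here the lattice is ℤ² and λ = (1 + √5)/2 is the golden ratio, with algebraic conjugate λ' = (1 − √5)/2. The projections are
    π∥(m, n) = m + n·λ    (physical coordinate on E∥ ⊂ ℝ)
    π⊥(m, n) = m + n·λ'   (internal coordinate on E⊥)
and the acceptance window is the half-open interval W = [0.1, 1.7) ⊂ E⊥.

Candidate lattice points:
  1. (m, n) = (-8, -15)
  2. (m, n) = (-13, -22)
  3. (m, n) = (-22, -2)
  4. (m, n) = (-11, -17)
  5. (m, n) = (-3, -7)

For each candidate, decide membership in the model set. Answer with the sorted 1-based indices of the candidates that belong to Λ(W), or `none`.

1, 2, 5

Numerically λ ≈ 1.61803 and λ' = −1/λ ≈ -0.61803.
#1 (-8,-15): internal coord -8 + (-15)·λ' = +1.27051; +1.27051 ∈ [0.1, 1.7) → IN Λ
#2 (-13,-22): internal coord -13 + (-22)·λ' = +0.59675; +0.59675 ∈ [0.1, 1.7) → IN Λ
#3 (-22,-2): internal coord -22 + (-2)·λ' = -20.76393; -20.76393 ∉ [0.1, 1.7) → out
#4 (-11,-17): internal coord -11 + (-17)·λ' = -0.49342; -0.49342 ∉ [0.1, 1.7) → out
#5 (-3,-7): internal coord -3 + (-7)·λ' = +1.32624; +1.32624 ∈ [0.1, 1.7) → IN Λ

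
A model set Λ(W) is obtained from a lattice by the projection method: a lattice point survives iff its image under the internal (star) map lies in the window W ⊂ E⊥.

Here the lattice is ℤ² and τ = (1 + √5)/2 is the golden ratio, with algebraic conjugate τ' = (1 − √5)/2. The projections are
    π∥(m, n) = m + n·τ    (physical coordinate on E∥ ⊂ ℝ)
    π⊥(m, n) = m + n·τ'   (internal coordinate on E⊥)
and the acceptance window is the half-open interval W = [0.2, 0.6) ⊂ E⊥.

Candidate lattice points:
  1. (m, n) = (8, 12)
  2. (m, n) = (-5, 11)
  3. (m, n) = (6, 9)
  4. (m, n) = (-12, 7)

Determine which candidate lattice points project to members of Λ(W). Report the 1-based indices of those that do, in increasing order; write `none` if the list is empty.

1, 3

τ' = (1−√5)/2 ≈ -0.6180.
[1] lift (8,12): star map gives 0.5836; window check 0.2 ≤ 0.5836 < 0.6 is true → IN Λ
[2] lift (-5,11): star map gives -11.7984; window check 0.2 ≤ -11.7984 < 0.6 is false → out
[3] lift (6,9): star map gives 0.4377; window check 0.2 ≤ 0.4377 < 0.6 is true → IN Λ
[4] lift (-12,7): star map gives -16.3262; window check 0.2 ≤ -16.3262 < 0.6 is false → out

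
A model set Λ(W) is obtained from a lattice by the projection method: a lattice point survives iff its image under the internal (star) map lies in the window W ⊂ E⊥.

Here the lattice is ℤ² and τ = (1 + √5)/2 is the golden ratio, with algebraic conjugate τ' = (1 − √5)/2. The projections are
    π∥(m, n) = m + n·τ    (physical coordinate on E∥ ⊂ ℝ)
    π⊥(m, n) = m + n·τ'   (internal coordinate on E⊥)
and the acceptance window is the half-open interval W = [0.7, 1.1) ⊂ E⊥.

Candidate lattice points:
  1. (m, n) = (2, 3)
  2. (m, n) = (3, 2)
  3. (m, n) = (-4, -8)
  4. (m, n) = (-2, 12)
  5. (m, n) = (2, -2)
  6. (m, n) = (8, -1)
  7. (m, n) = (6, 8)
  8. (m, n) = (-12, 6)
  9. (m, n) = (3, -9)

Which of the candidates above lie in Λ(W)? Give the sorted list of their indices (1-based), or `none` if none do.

Numerically τ ≈ 1.618034 and τ' = −1/τ ≈ -0.618034.
candidate 1: (m,n)=(2,3) → π∥ = 2+3·τ ≈ 6.854102, π⊥ = 2+3·τ' ≈ 0.145898 ∉ [0.7, 1.1) ⇒ out
candidate 2: (m,n)=(3,2) → π∥ = 3+2·τ ≈ 6.236068, π⊥ = 3+2·τ' ≈ 1.763932 ∉ [0.7, 1.1) ⇒ out
candidate 3: (m,n)=(-4,-8) → π∥ = -4-8·τ ≈ -16.944272, π⊥ = -4-8·τ' ≈ 0.944272 ∈ [0.7, 1.1) ⇒ IN Λ
candidate 4: (m,n)=(-2,12) → π∥ = -2+12·τ ≈ 17.416408, π⊥ = -2+12·τ' ≈ -9.416408 ∉ [0.7, 1.1) ⇒ out
candidate 5: (m,n)=(2,-2) → π∥ = 2-2·τ ≈ -1.236068, π⊥ = 2-2·τ' ≈ 3.236068 ∉ [0.7, 1.1) ⇒ out
candidate 6: (m,n)=(8,-1) → π∥ = 8-1·τ ≈ 6.381966, π⊥ = 8-1·τ' ≈ 8.618034 ∉ [0.7, 1.1) ⇒ out
candidate 7: (m,n)=(6,8) → π∥ = 6+8·τ ≈ 18.944272, π⊥ = 6+8·τ' ≈ 1.055728 ∈ [0.7, 1.1) ⇒ IN Λ
candidate 8: (m,n)=(-12,6) → π∥ = -12+6·τ ≈ -2.291796, π⊥ = -12+6·τ' ≈ -15.708204 ∉ [0.7, 1.1) ⇒ out
candidate 9: (m,n)=(3,-9) → π∥ = 3-9·τ ≈ -11.562306, π⊥ = 3-9·τ' ≈ 8.562306 ∉ [0.7, 1.1) ⇒ out

3, 7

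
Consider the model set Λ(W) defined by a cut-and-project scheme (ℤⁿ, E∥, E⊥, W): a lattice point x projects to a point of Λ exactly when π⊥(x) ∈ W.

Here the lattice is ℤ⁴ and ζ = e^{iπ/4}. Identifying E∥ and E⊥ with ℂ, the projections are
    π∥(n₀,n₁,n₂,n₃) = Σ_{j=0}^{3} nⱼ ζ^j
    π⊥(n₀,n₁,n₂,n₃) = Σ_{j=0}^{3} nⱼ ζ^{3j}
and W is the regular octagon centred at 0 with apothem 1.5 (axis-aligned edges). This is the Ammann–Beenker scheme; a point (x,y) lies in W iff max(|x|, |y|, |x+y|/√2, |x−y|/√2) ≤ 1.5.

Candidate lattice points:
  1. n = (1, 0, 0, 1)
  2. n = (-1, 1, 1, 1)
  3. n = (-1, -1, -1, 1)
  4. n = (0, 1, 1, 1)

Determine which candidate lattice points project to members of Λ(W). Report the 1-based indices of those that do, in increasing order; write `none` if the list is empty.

Internal map: ζ^{3j} for j=0..3 gives (1,0), (−√2/2,√2/2), (0,−1), (√2/2,√2/2).
#1 (1, 0, 0, 1): internal (1.70711, 0.70711); octagon support 1.70711 vs apothem 1.5 → ∉ W
#2 (-1, 1, 1, 1): internal (-1.00000, 0.41421); octagon support 1.00000 vs apothem 1.5 → ∈ W
#3 (-1, -1, -1, 1): internal (0.41421, 1.00000); octagon support 1.00000 vs apothem 1.5 → ∈ W
#4 (0, 1, 1, 1): internal (0.00000, 0.41421); octagon support 0.41421 vs apothem 1.5 → ∈ W

2, 3, 4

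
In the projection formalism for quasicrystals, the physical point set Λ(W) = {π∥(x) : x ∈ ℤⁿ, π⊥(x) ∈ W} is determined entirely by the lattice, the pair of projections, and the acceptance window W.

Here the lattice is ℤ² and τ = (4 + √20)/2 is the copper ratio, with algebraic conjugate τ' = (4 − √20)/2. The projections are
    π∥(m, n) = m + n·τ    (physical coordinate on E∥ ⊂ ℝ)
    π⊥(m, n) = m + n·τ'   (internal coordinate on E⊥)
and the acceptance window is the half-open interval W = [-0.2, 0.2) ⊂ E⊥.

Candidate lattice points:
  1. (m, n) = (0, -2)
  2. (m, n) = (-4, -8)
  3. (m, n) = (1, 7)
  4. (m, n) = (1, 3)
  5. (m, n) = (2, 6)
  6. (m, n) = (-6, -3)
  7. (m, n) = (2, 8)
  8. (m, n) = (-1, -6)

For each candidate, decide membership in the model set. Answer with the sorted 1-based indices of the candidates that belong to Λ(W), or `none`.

Compute τ' = (4−√20)/2 = -0.23607, so π⊥(m,n) = m -0.23607·n.
[1] lift (0,-2): star map gives 0.47214; window check -0.2 ≤ 0.47214 < 0.2 is false → out
[2] lift (-4,-8): star map gives -2.11146; window check -0.2 ≤ -2.11146 < 0.2 is false → out
[3] lift (1,7): star map gives -0.65248; window check -0.2 ≤ -0.65248 < 0.2 is false → out
[4] lift (1,3): star map gives 0.29180; window check -0.2 ≤ 0.29180 < 0.2 is false → out
[5] lift (2,6): star map gives 0.58359; window check -0.2 ≤ 0.58359 < 0.2 is false → out
[6] lift (-6,-3): star map gives -5.29180; window check -0.2 ≤ -5.29180 < 0.2 is false → out
[7] lift (2,8): star map gives 0.11146; window check -0.2 ≤ 0.11146 < 0.2 is true → IN Λ
[8] lift (-1,-6): star map gives 0.41641; window check -0.2 ≤ 0.41641 < 0.2 is false → out

7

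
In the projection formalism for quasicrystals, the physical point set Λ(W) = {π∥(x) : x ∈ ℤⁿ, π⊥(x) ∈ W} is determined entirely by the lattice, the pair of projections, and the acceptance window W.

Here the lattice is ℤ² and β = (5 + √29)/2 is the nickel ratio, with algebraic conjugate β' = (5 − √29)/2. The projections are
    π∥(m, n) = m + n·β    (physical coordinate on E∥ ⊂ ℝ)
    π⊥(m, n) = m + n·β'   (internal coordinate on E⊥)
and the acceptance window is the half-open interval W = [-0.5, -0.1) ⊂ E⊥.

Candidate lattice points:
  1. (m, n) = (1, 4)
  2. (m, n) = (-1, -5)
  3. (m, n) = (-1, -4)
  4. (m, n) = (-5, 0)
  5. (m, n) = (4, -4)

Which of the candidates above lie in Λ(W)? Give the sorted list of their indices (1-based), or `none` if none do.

Compute β' = (5−√29)/2 = -0.1926, so π⊥(m,n) = m -0.1926·n.
#1 (1,4): internal coord 1 + (4)·β' = +0.2297; +0.2297 ∉ [-0.5, -0.1) → out
#2 (-1,-5): internal coord -1 + (-5)·β' = -0.0371; -0.0371 ∉ [-0.5, -0.1) → out
#3 (-1,-4): internal coord -1 + (-4)·β' = -0.2297; -0.2297 ∈ [-0.5, -0.1) → IN Λ
#4 (-5,0): internal coord -5 + (0)·β' = -5.0000; -5.0000 ∉ [-0.5, -0.1) → out
#5 (4,-4): internal coord 4 + (-4)·β' = +4.7703; +4.7703 ∉ [-0.5, -0.1) → out

3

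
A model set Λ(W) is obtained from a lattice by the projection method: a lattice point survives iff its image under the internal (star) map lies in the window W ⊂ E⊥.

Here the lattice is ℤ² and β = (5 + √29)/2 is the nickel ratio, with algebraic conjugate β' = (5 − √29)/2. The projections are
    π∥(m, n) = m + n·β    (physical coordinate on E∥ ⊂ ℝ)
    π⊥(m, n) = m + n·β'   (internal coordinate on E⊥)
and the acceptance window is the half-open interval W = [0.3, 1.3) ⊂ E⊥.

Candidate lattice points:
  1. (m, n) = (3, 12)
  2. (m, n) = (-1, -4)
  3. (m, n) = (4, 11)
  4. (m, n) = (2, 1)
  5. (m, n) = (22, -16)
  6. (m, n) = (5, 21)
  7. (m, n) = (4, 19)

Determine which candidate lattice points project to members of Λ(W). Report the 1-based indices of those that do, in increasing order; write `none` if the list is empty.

1, 6, 7

Numerically β ≈ 5.192582 and β' = −1/β ≈ -0.192582.
candidate 1: (m,n)=(3,12) → π∥ = 3+12·β ≈ 65.310989, π⊥ = 3+12·β' ≈ 0.689011 ∈ [0.3, 1.3) ⇒ IN Λ
candidate 2: (m,n)=(-1,-4) → π∥ = -1-4·β ≈ -21.770330, π⊥ = -1-4·β' ≈ -0.229670 ∉ [0.3, 1.3) ⇒ out
candidate 3: (m,n)=(4,11) → π∥ = 4+11·β ≈ 61.118406, π⊥ = 4+11·β' ≈ 1.881594 ∉ [0.3, 1.3) ⇒ out
candidate 4: (m,n)=(2,1) → π∥ = 2+1·β ≈ 7.192582, π⊥ = 2+1·β' ≈ 1.807418 ∉ [0.3, 1.3) ⇒ out
candidate 5: (m,n)=(22,-16) → π∥ = 22-16·β ≈ -61.081318, π⊥ = 22-16·β' ≈ 25.081318 ∉ [0.3, 1.3) ⇒ out
candidate 6: (m,n)=(5,21) → π∥ = 5+21·β ≈ 114.044230, π⊥ = 5+21·β' ≈ 0.955770 ∈ [0.3, 1.3) ⇒ IN Λ
candidate 7: (m,n)=(4,19) → π∥ = 4+19·β ≈ 102.659066, π⊥ = 4+19·β' ≈ 0.340934 ∈ [0.3, 1.3) ⇒ IN Λ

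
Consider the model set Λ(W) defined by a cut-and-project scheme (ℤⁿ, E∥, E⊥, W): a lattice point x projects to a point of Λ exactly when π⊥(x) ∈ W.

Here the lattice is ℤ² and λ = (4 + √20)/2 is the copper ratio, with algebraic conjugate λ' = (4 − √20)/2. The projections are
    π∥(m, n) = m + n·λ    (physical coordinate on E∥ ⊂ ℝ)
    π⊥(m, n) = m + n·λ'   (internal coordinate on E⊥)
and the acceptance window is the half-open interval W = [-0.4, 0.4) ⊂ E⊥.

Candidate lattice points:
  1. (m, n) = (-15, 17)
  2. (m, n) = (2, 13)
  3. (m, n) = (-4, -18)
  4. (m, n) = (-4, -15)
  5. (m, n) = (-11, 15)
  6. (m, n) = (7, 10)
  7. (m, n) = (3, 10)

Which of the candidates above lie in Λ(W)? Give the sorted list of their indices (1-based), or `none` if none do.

3

Compute λ' = (4−√20)/2 = -0.236068, so π⊥(m,n) = m -0.236068·n.
#1 (-15,17): internal coord -15 + (17)·λ' = -19.013156; -19.013156 ∉ [-0.4, 0.4) → out
#2 (2,13): internal coord 2 + (13)·λ' = -1.068884; -1.068884 ∉ [-0.4, 0.4) → out
#3 (-4,-18): internal coord -4 + (-18)·λ' = +0.249224; +0.249224 ∈ [-0.4, 0.4) → IN Λ
#4 (-4,-15): internal coord -4 + (-15)·λ' = -0.458980; -0.458980 ∉ [-0.4, 0.4) → out
#5 (-11,15): internal coord -11 + (15)·λ' = -14.541020; -14.541020 ∉ [-0.4, 0.4) → out
#6 (7,10): internal coord 7 + (10)·λ' = +4.639320; +4.639320 ∉ [-0.4, 0.4) → out
#7 (3,10): internal coord 3 + (10)·λ' = +0.639320; +0.639320 ∉ [-0.4, 0.4) → out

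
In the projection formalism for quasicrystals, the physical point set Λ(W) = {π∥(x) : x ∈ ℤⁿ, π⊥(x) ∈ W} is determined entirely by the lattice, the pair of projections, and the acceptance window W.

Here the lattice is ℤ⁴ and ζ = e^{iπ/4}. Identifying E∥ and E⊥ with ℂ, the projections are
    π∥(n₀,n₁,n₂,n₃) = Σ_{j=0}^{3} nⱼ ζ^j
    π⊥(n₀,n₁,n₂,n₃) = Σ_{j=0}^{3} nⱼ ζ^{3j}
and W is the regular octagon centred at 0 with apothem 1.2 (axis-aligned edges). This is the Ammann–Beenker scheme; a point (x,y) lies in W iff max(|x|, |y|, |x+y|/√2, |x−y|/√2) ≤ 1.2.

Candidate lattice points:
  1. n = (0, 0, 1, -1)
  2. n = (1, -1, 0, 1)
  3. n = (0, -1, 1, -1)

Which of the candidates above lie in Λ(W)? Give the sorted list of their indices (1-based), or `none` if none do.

none

π⊥(n) = n₀ + n₁ζ³ + n₂ζ⁶ + n₃ζ⁹ where ζ = e^{iπ/4}.
#1 (0, 0, 1, -1): internal (-0.70711, -1.70711); octagon support 1.70711 vs apothem 1.2 → ∉ W
#2 (1, -1, 0, 1): internal (2.41421, 0.00000); octagon support 2.41421 vs apothem 1.2 → ∉ W
#3 (0, -1, 1, -1): internal (0.00000, -2.41421); octagon support 2.41421 vs apothem 1.2 → ∉ W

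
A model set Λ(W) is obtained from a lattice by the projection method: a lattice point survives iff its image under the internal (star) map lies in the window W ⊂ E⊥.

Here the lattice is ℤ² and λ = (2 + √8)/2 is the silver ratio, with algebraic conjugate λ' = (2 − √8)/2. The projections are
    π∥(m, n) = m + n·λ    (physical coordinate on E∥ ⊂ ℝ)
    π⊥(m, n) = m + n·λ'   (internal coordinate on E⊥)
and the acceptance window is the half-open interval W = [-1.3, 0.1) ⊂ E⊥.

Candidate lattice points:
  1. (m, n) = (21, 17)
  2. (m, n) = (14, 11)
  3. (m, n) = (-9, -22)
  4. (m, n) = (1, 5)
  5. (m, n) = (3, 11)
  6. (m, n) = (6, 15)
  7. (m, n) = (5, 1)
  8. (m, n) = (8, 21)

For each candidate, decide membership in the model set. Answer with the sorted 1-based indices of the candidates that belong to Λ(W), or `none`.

Compute λ' = (2−√8)/2 = -0.414214, so π⊥(m,n) = m -0.414214·n.
[1] lift (21,17): star map gives 13.958369; window check -1.3 ≤ 13.958369 < 0.1 is false → out
[2] lift (14,11): star map gives 9.443651; window check -1.3 ≤ 9.443651 < 0.1 is false → out
[3] lift (-9,-22): star map gives 0.112698; window check -1.3 ≤ 0.112698 < 0.1 is false → out
[4] lift (1,5): star map gives -1.071068; window check -1.3 ≤ -1.071068 < 0.1 is true → IN Λ
[5] lift (3,11): star map gives -1.556349; window check -1.3 ≤ -1.556349 < 0.1 is false → out
[6] lift (6,15): star map gives -0.213203; window check -1.3 ≤ -0.213203 < 0.1 is true → IN Λ
[7] lift (5,1): star map gives 4.585786; window check -1.3 ≤ 4.585786 < 0.1 is false → out
[8] lift (8,21): star map gives -0.698485; window check -1.3 ≤ -0.698485 < 0.1 is true → IN Λ

4, 6, 8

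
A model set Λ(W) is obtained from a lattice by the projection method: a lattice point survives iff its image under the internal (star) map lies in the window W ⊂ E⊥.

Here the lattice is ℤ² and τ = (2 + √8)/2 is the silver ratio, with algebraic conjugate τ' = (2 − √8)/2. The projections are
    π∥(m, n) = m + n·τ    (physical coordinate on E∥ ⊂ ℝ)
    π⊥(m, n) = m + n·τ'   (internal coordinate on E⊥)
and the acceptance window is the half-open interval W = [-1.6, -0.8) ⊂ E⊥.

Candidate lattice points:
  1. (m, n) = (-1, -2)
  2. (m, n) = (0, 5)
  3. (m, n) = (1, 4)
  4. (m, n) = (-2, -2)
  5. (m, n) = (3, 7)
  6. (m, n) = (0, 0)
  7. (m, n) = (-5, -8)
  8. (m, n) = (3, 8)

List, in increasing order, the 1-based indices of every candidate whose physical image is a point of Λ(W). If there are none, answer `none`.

4

τ' = (2−√8)/2 ≈ -0.4142.
[1] lift (-1,-2): star map gives -0.1716; window check -1.6 ≤ -0.1716 < -0.8 is false → out
[2] lift (0,5): star map gives -2.0711; window check -1.6 ≤ -2.0711 < -0.8 is false → out
[3] lift (1,4): star map gives -0.6569; window check -1.6 ≤ -0.6569 < -0.8 is false → out
[4] lift (-2,-2): star map gives -1.1716; window check -1.6 ≤ -1.1716 < -0.8 is true → IN Λ
[5] lift (3,7): star map gives 0.1005; window check -1.6 ≤ 0.1005 < -0.8 is false → out
[6] lift (0,0): star map gives 0.0000; window check -1.6 ≤ 0.0000 < -0.8 is false → out
[7] lift (-5,-8): star map gives -1.6863; window check -1.6 ≤ -1.6863 < -0.8 is false → out
[8] lift (3,8): star map gives -0.3137; window check -1.6 ≤ -0.3137 < -0.8 is false → out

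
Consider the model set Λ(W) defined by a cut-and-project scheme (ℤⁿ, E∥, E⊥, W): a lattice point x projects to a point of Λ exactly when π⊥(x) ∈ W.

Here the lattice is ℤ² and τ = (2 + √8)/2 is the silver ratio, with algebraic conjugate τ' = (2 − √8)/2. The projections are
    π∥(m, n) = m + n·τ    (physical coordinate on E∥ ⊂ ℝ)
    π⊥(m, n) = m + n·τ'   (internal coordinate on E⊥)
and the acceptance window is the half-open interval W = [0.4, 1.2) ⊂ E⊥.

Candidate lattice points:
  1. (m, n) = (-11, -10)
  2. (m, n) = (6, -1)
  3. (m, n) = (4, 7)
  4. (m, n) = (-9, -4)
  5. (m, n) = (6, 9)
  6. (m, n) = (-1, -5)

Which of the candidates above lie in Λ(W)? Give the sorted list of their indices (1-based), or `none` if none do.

3, 6

Numerically τ ≈ 2.4142 and τ' = −1/τ ≈ -0.4142.
[1] lift (-11,-10): star map gives -6.8579; window check 0.4 ≤ -6.8579 < 1.2 is false → out
[2] lift (6,-1): star map gives 6.4142; window check 0.4 ≤ 6.4142 < 1.2 is false → out
[3] lift (4,7): star map gives 1.1005; window check 0.4 ≤ 1.1005 < 1.2 is true → IN Λ
[4] lift (-9,-4): star map gives -7.3431; window check 0.4 ≤ -7.3431 < 1.2 is false → out
[5] lift (6,9): star map gives 2.2721; window check 0.4 ≤ 2.2721 < 1.2 is false → out
[6] lift (-1,-5): star map gives 1.0711; window check 0.4 ≤ 1.0711 < 1.2 is true → IN Λ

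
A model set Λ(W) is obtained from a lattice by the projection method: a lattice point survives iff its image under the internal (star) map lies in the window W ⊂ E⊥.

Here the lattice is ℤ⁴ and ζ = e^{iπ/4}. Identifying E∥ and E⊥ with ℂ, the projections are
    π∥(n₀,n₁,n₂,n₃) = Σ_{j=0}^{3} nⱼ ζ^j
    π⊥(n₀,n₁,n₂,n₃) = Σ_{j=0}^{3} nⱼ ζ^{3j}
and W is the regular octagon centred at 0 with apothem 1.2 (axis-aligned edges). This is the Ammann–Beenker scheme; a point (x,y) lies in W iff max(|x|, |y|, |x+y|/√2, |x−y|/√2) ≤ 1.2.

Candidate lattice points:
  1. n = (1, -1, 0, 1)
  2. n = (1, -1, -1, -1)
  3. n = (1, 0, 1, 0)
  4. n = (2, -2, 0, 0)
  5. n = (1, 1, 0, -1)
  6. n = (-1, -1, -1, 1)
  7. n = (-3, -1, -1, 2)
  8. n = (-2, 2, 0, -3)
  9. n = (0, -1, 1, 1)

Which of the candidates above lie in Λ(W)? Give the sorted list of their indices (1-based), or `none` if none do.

2, 5, 6

π⊥(n) = n₀ + n₁ζ³ + n₂ζ⁶ + n₃ζ⁹ where ζ = e^{iπ/4}.
candidate 1: n = (1, -1, 0, 1) → π⊥ ≈ (+2.41421, +0.00000); max(|x|,|y|,|x±y|/√2) = 2.41421 > 1.2 ⇒ ∉ W
candidate 2: n = (1, -1, -1, -1) → π⊥ ≈ (+1.00000, -0.41421); max(|x|,|y|,|x±y|/√2) = 1.00000 ≤ 1.2 ⇒ ∈ W
candidate 3: n = (1, 0, 1, 0) → π⊥ ≈ (+1.00000, -1.00000); max(|x|,|y|,|x±y|/√2) = 1.41421 > 1.2 ⇒ ∉ W
candidate 4: n = (2, -2, 0, 0) → π⊥ ≈ (+3.41421, -1.41421); max(|x|,|y|,|x±y|/√2) = 3.41421 > 1.2 ⇒ ∉ W
candidate 5: n = (1, 1, 0, -1) → π⊥ ≈ (-0.41421, +0.00000); max(|x|,|y|,|x±y|/√2) = 0.41421 ≤ 1.2 ⇒ ∈ W
candidate 6: n = (-1, -1, -1, 1) → π⊥ ≈ (+0.41421, +1.00000); max(|x|,|y|,|x±y|/√2) = 1.00000 ≤ 1.2 ⇒ ∈ W
candidate 7: n = (-3, -1, -1, 2) → π⊥ ≈ (-0.87868, +1.70711); max(|x|,|y|,|x±y|/√2) = 1.82843 > 1.2 ⇒ ∉ W
candidate 8: n = (-2, 2, 0, -3) → π⊥ ≈ (-5.53553, -0.70711); max(|x|,|y|,|x±y|/√2) = 5.53553 > 1.2 ⇒ ∉ W
candidate 9: n = (0, -1, 1, 1) → π⊥ ≈ (+1.41421, -1.00000); max(|x|,|y|,|x±y|/√2) = 1.70711 > 1.2 ⇒ ∉ W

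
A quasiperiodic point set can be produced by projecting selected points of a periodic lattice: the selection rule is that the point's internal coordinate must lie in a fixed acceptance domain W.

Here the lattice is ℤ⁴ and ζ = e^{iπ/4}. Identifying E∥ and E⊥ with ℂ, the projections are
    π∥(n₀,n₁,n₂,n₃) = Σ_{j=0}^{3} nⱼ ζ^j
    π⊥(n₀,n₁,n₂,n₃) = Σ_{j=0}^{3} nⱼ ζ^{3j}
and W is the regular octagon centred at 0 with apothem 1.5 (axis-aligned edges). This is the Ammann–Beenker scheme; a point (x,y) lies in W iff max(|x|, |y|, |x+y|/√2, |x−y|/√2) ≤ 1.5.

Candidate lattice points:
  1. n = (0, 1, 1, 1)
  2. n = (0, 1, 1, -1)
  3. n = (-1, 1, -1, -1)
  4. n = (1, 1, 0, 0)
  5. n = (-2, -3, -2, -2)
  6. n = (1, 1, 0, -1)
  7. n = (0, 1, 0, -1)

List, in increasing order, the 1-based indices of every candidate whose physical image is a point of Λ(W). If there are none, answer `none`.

π⊥(n) = n₀ + n₁ζ³ + n₂ζ⁶ + n₃ζ⁹ where ζ = e^{iπ/4}.
candidate 1: n = (0, 1, 1, 1) → π⊥ ≈ (+0.00000, +0.41421); max(|x|,|y|,|x±y|/√2) = 0.41421 ≤ 1.5 ⇒ ∈ W
candidate 2: n = (0, 1, 1, -1) → π⊥ ≈ (-1.41421, -1.00000); max(|x|,|y|,|x±y|/√2) = 1.70711 > 1.5 ⇒ ∉ W
candidate 3: n = (-1, 1, -1, -1) → π⊥ ≈ (-2.41421, +1.00000); max(|x|,|y|,|x±y|/√2) = 2.41421 > 1.5 ⇒ ∉ W
candidate 4: n = (1, 1, 0, 0) → π⊥ ≈ (+0.29289, +0.70711); max(|x|,|y|,|x±y|/√2) = 0.70711 ≤ 1.5 ⇒ ∈ W
candidate 5: n = (-2, -3, -2, -2) → π⊥ ≈ (-1.29289, -1.53553); max(|x|,|y|,|x±y|/√2) = 2.00000 > 1.5 ⇒ ∉ W
candidate 6: n = (1, 1, 0, -1) → π⊥ ≈ (-0.41421, +0.00000); max(|x|,|y|,|x±y|/√2) = 0.41421 ≤ 1.5 ⇒ ∈ W
candidate 7: n = (0, 1, 0, -1) → π⊥ ≈ (-1.41421, +0.00000); max(|x|,|y|,|x±y|/√2) = 1.41421 ≤ 1.5 ⇒ ∈ W

1, 4, 6, 7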